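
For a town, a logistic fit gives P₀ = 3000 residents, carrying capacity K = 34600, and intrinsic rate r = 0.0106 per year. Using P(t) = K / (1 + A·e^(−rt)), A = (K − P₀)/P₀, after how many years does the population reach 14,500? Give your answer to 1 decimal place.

t ≈ 191.3 years

A = (34600 − 3000)/3000 = 10.53333
14500 = 34600/(1 + 10.53333·e^(−0.0106t)) → 1 + 10.53333·e^(−0.0106t) = 2.38621
e^(−0.0106t) = 0.131602 → t = ln(7.59867)/0.0106 = 2.02797/0.0106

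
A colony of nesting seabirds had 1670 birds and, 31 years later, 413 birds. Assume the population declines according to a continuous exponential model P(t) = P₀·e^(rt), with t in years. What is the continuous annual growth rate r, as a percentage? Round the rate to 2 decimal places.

413 = 1670 · e^(r·31)
e^(31r) = 413/1670 = 0.24731
r = ln(0.24731) / 31 = -1.39713 / 31

r ≈ -4.51% per year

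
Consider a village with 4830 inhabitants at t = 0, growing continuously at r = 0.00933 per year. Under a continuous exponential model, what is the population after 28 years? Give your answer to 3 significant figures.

≈ 6,270 inhabitants

P(28) = 4830 · e^(0.00933·28) = 4830 · e^(0.26124)
= 4830 · 1.29854 ≈ 6271.94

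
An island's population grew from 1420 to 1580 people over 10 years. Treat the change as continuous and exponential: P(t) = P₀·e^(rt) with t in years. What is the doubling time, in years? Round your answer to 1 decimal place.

r = ln(1580/1420) / 10 = ln(1.11268) / 10 ≈ 0.010677 per year
doubling time = ln 2 / |r| = 0.69315 / 0.010677

doubling time ≈ 64.9 years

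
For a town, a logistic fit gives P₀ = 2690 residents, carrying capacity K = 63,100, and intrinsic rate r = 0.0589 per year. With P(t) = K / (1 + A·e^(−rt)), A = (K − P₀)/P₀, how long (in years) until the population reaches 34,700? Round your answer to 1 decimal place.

A = (63100 − 2690)/2690 = 22.45725
34700 = 63100/(1 + 22.45725·e^(−0.0589t)) → 1 + 22.45725·e^(−0.0589t) = 1.81844
e^(−0.0589t) = 0.036445 → t = ln(27.43896)/0.0589 = 3.31196/0.0589

t ≈ 56.2 years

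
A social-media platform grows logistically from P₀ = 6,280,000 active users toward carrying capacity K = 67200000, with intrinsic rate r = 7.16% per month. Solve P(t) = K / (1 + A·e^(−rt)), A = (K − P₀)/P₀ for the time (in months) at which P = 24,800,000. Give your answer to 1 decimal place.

t ≈ 24.2 months

A = (67200000 − 6280000)/6280000 = 9.70064
24800000 = 67200000/(1 + 9.70064·e^(−0.0716t)) → 1 + 9.70064·e^(−0.0716t) = 2.70968
e^(−0.0716t) = 0.176244 → t = ln(5.67396)/0.0716 = 1.73589/0.0716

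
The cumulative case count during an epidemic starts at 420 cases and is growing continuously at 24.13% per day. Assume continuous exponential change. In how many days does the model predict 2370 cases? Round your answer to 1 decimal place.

t ≈ 7.2 days

2370 = 420 · e^(0.2413·t)
t = ln(2370/420) / 0.2413 = ln(5.64286) / 0.2413 = 1.73039 / 0.2413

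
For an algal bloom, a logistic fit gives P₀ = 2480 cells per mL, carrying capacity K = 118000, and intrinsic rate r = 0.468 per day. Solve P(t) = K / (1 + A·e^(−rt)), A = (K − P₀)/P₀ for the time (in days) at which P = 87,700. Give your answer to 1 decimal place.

t ≈ 10.5 days

A = (118000 − 2480)/2480 = 46.58065
87700 = 118000/(1 + 46.58065·e^(−0.468t)) → 1 + 46.58065·e^(−0.468t) = 1.3455
e^(−0.468t) = 0.007417 → t = ln(134.82253)/0.468 = 4.90396/0.468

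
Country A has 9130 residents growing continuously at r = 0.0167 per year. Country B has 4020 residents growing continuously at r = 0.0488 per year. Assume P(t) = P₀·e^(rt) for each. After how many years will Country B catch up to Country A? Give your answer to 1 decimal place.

t ≈ 25.6 years

9130·e^(0.0167t) = 4020·e^(0.0488t)
9130/4020 = e^((0.0488 − 0.0167)t) → ln(2.27114) = 0.0321·t
t = 0.82028 / 0.0321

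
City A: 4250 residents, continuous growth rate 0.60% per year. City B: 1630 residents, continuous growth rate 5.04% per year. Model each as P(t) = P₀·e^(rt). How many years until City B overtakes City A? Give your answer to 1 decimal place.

t ≈ 21.6 years

4250·e^(0.006t) = 1630·e^(0.0504t)
4250/1630 = e^((0.0504 − 0.006)t) → ln(2.60736) = 0.0444·t
t = 0.95834 / 0.0444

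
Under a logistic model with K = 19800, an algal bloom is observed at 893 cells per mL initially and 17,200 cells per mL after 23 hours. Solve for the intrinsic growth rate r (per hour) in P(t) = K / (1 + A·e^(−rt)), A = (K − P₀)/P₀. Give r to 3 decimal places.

A = (19800 − 893)/893 = 21.17245
17200 = 19800/(1 + 21.17245·e^(−r·23)) → e^(−23r) = (1.15116 − 1)/21.17245 = 0.00714
r = −ln(0.00714)/23 = 4.9421/23

r ≈ 0.215 per hour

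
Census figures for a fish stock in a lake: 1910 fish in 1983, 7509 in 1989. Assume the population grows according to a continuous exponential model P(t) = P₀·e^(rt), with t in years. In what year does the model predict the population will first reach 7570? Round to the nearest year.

year 1989

r = ln(7509/1910) / 6 = 1.369/6 ≈ 0.228167 per year
t = ln(7570/1910) / r = 1.37709/0.228167 ≈ 6.04 years after 1983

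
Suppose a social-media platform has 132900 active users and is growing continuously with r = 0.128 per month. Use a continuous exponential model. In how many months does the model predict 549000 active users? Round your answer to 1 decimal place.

549000 = 132900 · e^(0.128·t)
t = ln(549000/132900) / 0.128 = ln(4.13093) / 0.128 = 1.4185 / 0.128

t ≈ 11.1 months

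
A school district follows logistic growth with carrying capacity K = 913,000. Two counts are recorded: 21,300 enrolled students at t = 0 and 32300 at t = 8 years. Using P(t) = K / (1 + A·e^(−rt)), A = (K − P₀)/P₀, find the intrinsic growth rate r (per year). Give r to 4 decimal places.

r ≈ 0.0536 per year

A = (913000 − 21300)/21300 = 41.86385
32300 = 913000/(1 + 41.86385·e^(−r·8)) → e^(−8r) = (28.26625 − 1)/41.86385 = 0.651308
r = −ln(0.651308)/8 = 0.42877/8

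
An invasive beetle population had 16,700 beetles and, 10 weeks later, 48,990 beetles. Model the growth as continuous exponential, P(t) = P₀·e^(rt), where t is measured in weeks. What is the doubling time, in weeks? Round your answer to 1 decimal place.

doubling time ≈ 6.4 weeks

r = ln(48990/16700) / 10 = ln(2.93353) / 10 ≈ 0.107621 per week
doubling time = ln 2 / |r| = 0.69315 / 0.107621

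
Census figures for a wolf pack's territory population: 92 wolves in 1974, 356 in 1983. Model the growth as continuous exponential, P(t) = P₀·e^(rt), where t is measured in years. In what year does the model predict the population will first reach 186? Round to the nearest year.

year 1979

r = ln(356/92) / 9 = 1.35314/9 ≈ 0.150349 per year
t = ln(186/92) / r = 0.70396/0.150349 ≈ 4.68 years after 1974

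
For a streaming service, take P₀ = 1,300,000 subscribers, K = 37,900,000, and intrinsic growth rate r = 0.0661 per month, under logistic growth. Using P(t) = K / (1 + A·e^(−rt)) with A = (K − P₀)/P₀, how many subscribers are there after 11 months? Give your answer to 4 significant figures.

A = (37900000 − 1300000)/1300000 = 28.15385
P(11) = 37900000 / (1 + 28.15385·e^(−0.0661·11)) = 37900000 / (1 + 28.15385·0.483309)
= 37900000 / 14.60699 ≈ 2594647.35

≈ 2,595,000 subscribers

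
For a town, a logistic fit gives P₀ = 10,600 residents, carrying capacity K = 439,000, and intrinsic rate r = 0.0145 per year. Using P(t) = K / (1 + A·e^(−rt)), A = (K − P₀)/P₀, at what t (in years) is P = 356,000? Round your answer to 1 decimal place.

A = (439000 − 10600)/10600 = 40.41509
356000 = 439000/(1 + 40.41509·e^(−0.0145t)) → 1 + 40.41509·e^(−0.0145t) = 1.23315
e^(−0.0145t) = 0.005769 → t = ln(173.34667)/0.0145 = 5.15529/0.0145

t ≈ 355.5 years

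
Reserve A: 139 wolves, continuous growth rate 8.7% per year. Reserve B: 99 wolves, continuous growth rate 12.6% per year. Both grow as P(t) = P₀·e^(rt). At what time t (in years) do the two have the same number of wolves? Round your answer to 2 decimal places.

t ≈ 8.70 years

139·e^(0.087t) = 99·e^(0.126t)
139/99 = e^((0.126 − 0.087)t) → ln(1.40404) = 0.039·t
t = 0.33935 / 0.039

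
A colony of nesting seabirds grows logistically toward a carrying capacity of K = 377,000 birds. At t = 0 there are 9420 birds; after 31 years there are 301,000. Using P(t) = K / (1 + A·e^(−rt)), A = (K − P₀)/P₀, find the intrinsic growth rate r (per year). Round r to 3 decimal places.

A = (377000 − 9420)/9420 = 39.02123
301000 = 377000/(1 + 39.02123·e^(−r·31)) → e^(−31r) = (1.25249 − 1)/39.02123 = 0.006471
r = −ln(0.006471)/31 = 5.04048/31

r ≈ 0.163 per year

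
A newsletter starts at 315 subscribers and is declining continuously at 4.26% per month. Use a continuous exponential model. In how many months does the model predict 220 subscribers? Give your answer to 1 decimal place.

t ≈ 8.4 months

220 = 315 · e^(-0.0426·t)
t = ln(220/315) / -0.0426 = ln(0.69841) / -0.0426 = -0.35895 / -0.0426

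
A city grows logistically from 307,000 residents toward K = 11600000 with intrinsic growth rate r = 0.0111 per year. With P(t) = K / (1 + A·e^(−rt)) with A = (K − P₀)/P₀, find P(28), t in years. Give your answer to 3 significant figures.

≈ 415,000 residents

A = (11600000 − 307000)/307000 = 36.78502
P(28) = 11600000 / (1 + 36.78502·e^(−0.0111·28)) = 11600000 / (1 + 36.78502·0.73286)
= 11600000 / 27.95828 ≈ 414903.88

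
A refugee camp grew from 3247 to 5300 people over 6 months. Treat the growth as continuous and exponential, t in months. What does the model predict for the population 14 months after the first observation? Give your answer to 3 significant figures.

≈ 10,200 people

r = ln(5300/3247) / 6 ≈ 0.081663 per month
P(14) = 3247 · e^(0.081663·14) = 3247 · 3.13703 ≈ 10185.93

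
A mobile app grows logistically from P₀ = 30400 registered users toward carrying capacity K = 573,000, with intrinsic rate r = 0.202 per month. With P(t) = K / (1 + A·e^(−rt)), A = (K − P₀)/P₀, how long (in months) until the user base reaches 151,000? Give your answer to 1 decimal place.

t ≈ 9.2 months

A = (573000 − 30400)/30400 = 17.84868
151000 = 573000/(1 + 17.84868·e^(−0.202t)) → 1 + 17.84868·e^(−0.202t) = 3.7947
e^(−0.202t) = 0.156577 → t = ln(6.38661)/0.202 = 1.8542/0.202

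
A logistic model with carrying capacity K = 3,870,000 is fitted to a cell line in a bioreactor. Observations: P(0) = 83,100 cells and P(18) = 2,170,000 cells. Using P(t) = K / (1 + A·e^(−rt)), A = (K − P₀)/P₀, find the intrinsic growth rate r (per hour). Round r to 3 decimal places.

r ≈ 0.226 per hour

A = (3870000 − 83100)/83100 = 45.5704
2170000 = 3870000/(1 + 45.5704·e^(−r·18)) → e^(−18r) = (1.78341 − 1)/45.5704 = 0.017191
r = −ln(0.017191)/18 = 4.06336/18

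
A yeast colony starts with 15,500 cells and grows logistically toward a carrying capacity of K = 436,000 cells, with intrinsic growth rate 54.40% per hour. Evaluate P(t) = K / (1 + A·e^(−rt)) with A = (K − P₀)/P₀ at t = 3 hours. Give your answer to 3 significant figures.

A = (436000 − 15500)/15500 = 27.12903
P(3) = 436000 / (1 + 27.12903·e^(−0.544·3)) = 436000 / (1 + 27.12903·0.195538)
= 436000 / 6.30476 ≈ 69154.1

≈ 69,200 cells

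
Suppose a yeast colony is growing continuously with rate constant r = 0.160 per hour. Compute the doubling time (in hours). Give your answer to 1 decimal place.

doubling time = ln(2) / |r| = 0.69315 / 0.16

doubling time ≈ 4.3 hours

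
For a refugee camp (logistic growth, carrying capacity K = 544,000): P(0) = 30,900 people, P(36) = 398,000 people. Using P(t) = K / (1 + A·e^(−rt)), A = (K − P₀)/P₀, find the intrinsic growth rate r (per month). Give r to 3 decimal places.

A = (544000 − 30900)/30900 = 16.60518
398000 = 544000/(1 + 16.60518·e^(−r·36)) → e^(−36r) = (1.36683 − 1)/16.60518 = 0.022092
r = −ln(0.022092)/36 = 3.81256/36

r ≈ 0.106 per month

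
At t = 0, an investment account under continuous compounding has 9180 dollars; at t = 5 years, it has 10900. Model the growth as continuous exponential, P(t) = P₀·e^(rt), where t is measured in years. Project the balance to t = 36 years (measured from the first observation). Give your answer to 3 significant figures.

≈ 31,600 dollars

r = ln(10900/9180) / 5 ≈ 0.034347 per year
P(36) = 9180 · e^(0.034347·36) = 9180 · 3.44353 ≈ 31611.58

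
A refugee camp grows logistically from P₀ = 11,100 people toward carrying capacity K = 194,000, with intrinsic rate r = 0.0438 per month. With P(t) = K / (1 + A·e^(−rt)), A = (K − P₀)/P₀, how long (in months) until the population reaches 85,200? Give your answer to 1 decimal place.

t ≈ 58.4 months

A = (194000 − 11100)/11100 = 16.47748
85200 = 194000/(1 + 16.47748·e^(−0.0438t)) → 1 + 16.47748·e^(−0.0438t) = 2.277
e^(−0.0438t) = 0.077499 → t = ln(12.90332)/0.0438 = 2.55748/0.0438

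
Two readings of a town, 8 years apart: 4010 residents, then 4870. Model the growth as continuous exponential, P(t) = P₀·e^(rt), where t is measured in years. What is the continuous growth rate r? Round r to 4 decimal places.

4870 = 4010 · e^(r·8)
e^(8r) = 4870/4010 = 1.21446
r = ln(1.21446) / 8 = 0.1943 / 8

r ≈ 0.0243 per year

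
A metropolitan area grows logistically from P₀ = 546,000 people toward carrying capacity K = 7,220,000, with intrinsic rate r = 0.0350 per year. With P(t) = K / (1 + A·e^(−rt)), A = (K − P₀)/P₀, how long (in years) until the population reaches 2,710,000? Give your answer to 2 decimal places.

t ≈ 56.97 years

A = (7220000 − 546000)/546000 = 12.22344
2710000 = 7220000/(1 + 12.22344·e^(−0.035t)) → 1 + 12.22344·e^(−0.035t) = 2.66421
e^(−0.035t) = 0.136149 → t = ln(7.34491)/0.035 = 1.99401/0.035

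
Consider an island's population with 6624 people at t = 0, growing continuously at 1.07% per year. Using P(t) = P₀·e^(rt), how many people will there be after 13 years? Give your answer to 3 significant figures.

≈ 7,610 people

P(13) = 6624 · e^(0.0107·13) = 6624 · e^(0.1391)
= 6624 · 1.14924 ≈ 7612.56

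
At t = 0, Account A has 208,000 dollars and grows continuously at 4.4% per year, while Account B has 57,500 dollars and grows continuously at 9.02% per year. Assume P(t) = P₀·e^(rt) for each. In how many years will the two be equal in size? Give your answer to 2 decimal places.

t ≈ 27.83 years

208000·e^(0.044t) = 57500·e^(0.0902t)
208000/57500 = e^((0.0902 − 0.044)t) → ln(3.61739) = 0.0462·t
t = 1.28575 / 0.0462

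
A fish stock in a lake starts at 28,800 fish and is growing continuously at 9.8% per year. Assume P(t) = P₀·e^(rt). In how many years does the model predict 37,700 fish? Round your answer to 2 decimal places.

37700 = 28800 · e^(0.098·t)
t = ln(37700/28800) / 0.098 = ln(1.30903) / 0.098 = 0.26928 / 0.098

t ≈ 2.75 years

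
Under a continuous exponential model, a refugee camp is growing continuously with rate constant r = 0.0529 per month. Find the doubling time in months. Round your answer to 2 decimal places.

doubling time = ln(2) / |r| = 0.69315 / 0.0529

doubling time ≈ 13.10 months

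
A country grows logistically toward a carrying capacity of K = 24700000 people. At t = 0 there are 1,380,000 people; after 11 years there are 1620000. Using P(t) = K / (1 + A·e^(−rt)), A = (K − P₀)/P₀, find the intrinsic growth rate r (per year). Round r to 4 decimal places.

A = (24700000 − 1380000)/1380000 = 16.89855
1620000 = 24700000/(1 + 16.89855·e^(−r·11)) → e^(−11r) = (15.24691 − 1)/16.89855 = 0.843085
r = −ln(0.843085)/11 = 0.17069/11

r ≈ 0.0155 per year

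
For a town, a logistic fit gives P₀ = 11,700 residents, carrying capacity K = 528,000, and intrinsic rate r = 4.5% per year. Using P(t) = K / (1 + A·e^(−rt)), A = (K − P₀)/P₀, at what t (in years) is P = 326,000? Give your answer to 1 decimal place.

A = (528000 − 11700)/11700 = 44.12821
326000 = 528000/(1 + 44.12821·e^(−0.045t)) → 1 + 44.12821·e^(−0.045t) = 1.61963
e^(−0.045t) = 0.014042 → t = ln(71.21681)/0.045 = 4.26573/0.045

t ≈ 94.8 years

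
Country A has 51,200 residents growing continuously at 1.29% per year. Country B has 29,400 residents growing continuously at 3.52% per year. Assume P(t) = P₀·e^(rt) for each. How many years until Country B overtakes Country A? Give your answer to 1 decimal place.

t ≈ 24.9 years

51200·e^(0.0129t) = 29400·e^(0.0352t)
51200/29400 = e^((0.0352 − 0.0129)t) → ln(1.7415) = 0.0223·t
t = 0.55474 / 0.0223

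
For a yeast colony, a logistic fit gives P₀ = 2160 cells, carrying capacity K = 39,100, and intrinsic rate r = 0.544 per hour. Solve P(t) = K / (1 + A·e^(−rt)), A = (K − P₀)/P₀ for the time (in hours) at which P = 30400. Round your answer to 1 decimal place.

t ≈ 7.5 hours

A = (39100 − 2160)/2160 = 17.10185
30400 = 39100/(1 + 17.10185·e^(−0.544t)) → 1 + 17.10185·e^(−0.544t) = 1.28618
e^(−0.544t) = 0.016734 → t = ln(59.75819)/0.544 = 4.09031/0.544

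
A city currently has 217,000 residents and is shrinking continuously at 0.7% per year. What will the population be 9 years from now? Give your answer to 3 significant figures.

≈ 204,000 residents

P(9) = 217000 · e^(-0.007·9) = 217000 · e^(-0.063)
= 217000 · 0.93894 ≈ 203750.73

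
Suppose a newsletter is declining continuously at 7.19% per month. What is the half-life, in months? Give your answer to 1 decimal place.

half-life = ln(2) / |r| = 0.69315 / 0.0719

half-life ≈ 9.6 months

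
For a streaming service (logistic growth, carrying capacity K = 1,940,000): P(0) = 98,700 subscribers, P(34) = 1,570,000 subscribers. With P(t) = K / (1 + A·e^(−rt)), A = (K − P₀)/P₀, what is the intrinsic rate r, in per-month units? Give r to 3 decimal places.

A = (1940000 − 98700)/98700 = 18.65552
1570000 = 1940000/(1 + 18.65552·e^(−r·34)) → e^(−34r) = (1.23567 − 1)/18.65552 = 0.012633
r = −ln(0.012633)/34 = 4.37147/34

r ≈ 0.129 per month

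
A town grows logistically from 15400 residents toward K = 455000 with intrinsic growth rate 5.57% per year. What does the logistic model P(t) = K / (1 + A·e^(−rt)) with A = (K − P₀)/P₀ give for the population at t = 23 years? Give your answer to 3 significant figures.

≈ 51,000 residents

A = (455000 − 15400)/15400 = 28.54545
P(23) = 455000 / (1 + 28.54545·e^(−0.0557·23)) = 455000 / (1 + 28.54545·0.277732)
= 455000 / 8.92798 ≈ 50963.4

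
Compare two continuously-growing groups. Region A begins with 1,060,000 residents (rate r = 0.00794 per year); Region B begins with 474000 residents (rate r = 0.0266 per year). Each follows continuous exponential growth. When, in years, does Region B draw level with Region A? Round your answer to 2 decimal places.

t ≈ 43.13 years

1060000·e^(0.00794t) = 474000·e^(0.0266t)
1060000/474000 = e^((0.0266 − 0.00794)t) → ln(2.23629) = 0.01866·t
t = 0.80482 / 0.01866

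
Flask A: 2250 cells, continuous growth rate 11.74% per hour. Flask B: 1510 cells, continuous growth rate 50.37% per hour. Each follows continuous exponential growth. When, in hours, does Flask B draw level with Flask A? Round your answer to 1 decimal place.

t ≈ 1.0 hours

2250·e^(0.1174t) = 1510·e^(0.5037t)
2250/1510 = e^((0.5037 − 0.1174)t) → ln(1.49007) = 0.3863·t
t = 0.39882 / 0.3863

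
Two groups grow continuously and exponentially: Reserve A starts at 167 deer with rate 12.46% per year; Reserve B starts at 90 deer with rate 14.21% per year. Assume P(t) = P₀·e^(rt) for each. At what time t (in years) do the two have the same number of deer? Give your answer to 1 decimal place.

t ≈ 35.3 years

167·e^(0.1246t) = 90·e^(0.1421t)
167/90 = e^((0.1421 − 0.1246)t) → ln(1.85556) = 0.0175·t
t = 0.61818 / 0.0175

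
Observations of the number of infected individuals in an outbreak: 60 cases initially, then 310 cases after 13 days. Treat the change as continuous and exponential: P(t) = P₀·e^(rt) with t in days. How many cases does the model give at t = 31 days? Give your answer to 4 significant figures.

r = ln(310/60) / 13 ≈ 0.126325 per day
P(31) = 60 · e^(0.126325·31) = 60 · 50.20334 ≈ 3012.2

≈ 3,012 cases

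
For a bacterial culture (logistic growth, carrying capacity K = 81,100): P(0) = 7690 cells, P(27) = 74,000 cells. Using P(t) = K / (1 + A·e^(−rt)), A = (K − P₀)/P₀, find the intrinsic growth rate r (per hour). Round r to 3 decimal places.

A = (81100 − 7690)/7690 = 9.54616
74000 = 81100/(1 + 9.54616·e^(−r·27)) → e^(−27r) = (1.09595 − 1)/9.54616 = 0.010051
r = −ln(0.010051)/27 = 4.60011/27

r ≈ 0.170 per hour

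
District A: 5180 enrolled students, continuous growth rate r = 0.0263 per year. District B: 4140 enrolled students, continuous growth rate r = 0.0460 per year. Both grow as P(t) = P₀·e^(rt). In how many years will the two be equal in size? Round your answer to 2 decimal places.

t ≈ 11.38 years

5180·e^(0.0263t) = 4140·e^(0.046t)
5180/4140 = e^((0.046 − 0.0263)t) → ln(1.25121) = 0.0197·t
t = 0.22411 / 0.0197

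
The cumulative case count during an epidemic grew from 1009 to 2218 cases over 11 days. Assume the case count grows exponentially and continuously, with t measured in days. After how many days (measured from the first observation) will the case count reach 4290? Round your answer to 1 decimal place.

r = ln(2218/1009) / 11 ≈ 0.071604 per day
t = ln(4290/1009) / r = 1.44733 / 0.071604 ≈ 20.213

t ≈ 20.2 days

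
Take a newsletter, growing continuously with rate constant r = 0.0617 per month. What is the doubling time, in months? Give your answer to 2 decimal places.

doubling time ≈ 11.23 months

doubling time = ln(2) / |r| = 0.69315 / 0.0617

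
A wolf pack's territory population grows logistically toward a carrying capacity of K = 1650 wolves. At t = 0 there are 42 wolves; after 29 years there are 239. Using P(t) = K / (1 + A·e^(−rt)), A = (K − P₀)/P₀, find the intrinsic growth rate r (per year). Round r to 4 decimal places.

r ≈ 0.0645 per year

A = (1650 − 42)/42 = 38.28571
239 = 1650/(1 + 38.28571·e^(−r·29)) → e^(−29r) = (6.90377 − 1)/38.28571 = 0.154203
r = −ln(0.154203)/29 = 1.86949/29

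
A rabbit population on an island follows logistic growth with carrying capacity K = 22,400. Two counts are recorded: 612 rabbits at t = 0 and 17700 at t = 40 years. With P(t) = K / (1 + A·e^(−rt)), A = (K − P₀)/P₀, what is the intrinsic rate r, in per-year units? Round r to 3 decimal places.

A = (22400 − 612)/612 = 35.60131
17700 = 22400/(1 + 35.60131·e^(−r·40)) → e^(−40r) = (1.26554 − 1)/35.60131 = 0.007459
r = −ln(0.007459)/40 = 4.89838/40

r ≈ 0.122 per year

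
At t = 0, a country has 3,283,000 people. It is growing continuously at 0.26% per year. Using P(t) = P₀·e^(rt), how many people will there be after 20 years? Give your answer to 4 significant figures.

P(20) = 3283000 · e^(0.0026·20) = 3283000 · e^(0.052)
= 3283000 · 1.05338 ≈ 3458232.56

≈ 3,458,000 people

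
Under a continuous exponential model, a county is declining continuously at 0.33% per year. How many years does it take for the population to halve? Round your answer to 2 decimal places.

half-life ≈ 210.04 years

half-life = ln(2) / |r| = 0.69315 / 0.0033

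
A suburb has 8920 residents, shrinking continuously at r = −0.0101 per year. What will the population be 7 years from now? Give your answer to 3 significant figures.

≈ 8,310 residents

P(7) = 8920 · e^(-0.0101·7) = 8920 · e^(-0.0707)
= 8920 · 0.93174 ≈ 8311.13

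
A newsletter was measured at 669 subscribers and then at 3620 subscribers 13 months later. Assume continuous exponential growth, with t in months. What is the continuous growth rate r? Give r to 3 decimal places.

3620 = 669 · e^(r·13)
e^(13r) = 3620/669 = 5.41106
r = ln(5.41106) / 13 = 1.68845 / 13

r ≈ 0.130 per month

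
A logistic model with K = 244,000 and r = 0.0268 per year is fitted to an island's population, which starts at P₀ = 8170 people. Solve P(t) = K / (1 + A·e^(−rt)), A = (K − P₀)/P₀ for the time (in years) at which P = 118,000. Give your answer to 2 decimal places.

t ≈ 123.02 years

A = (244000 − 8170)/8170 = 28.86536
118000 = 244000/(1 + 28.86536·e^(−0.0268t)) → 1 + 28.86536·e^(−0.0268t) = 2.0678
e^(−0.0268t) = 0.036992 → t = ln(27.03264)/0.0268 = 3.29705/0.0268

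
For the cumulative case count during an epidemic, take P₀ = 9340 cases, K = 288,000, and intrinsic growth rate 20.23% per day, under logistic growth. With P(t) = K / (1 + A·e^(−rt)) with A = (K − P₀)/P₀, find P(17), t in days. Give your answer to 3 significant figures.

A = (288000 − 9340)/9340 = 29.83512
P(17) = 288000 / (1 + 29.83512·e^(−0.2023·17)) = 288000 / (1 + 29.83512·0.032094)
= 288000 / 1.95752 ≈ 147125.31

≈ 147,000 cases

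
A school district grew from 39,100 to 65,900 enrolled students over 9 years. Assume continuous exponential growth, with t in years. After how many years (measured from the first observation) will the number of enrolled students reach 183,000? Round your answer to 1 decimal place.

t ≈ 26.6 years

r = ln(65900/39100) / 9 ≈ 0.058002 per year
t = ln(183000/39100) / r = 1.54336 / 0.058002 ≈ 26.609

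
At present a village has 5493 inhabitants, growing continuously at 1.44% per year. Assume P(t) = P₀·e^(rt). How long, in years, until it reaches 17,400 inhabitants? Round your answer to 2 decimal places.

17400 = 5493 · e^(0.0144·t)
t = ln(17400/5493) / 0.0144 = ln(3.16767) / 0.0144 = 1.153 / 0.0144

t ≈ 80.07 years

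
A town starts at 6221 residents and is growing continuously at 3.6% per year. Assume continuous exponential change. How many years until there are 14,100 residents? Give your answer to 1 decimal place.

t ≈ 22.7 years

14100 = 6221 · e^(0.036·t)
t = ln(14100/6221) / 0.036 = ln(2.26652) / 0.036 = 0.81824 / 0.036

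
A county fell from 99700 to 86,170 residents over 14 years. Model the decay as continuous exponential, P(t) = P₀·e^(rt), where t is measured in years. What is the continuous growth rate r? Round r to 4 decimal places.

86170 = 99700 · e^(r·14)
e^(14r) = 86170/99700 = 0.86429
r = ln(0.86429) / 14 = -0.14584 / 14

r ≈ -0.0104 per year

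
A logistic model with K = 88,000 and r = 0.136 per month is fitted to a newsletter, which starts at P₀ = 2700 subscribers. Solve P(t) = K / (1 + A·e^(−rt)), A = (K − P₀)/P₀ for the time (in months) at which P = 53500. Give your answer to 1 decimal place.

A = (88000 − 2700)/2700 = 31.59259
53500 = 88000/(1 + 31.59259·e^(−0.136t)) → 1 + 31.59259·e^(−0.136t) = 1.64486
e^(−0.136t) = 0.020412 → t = ln(48.99141)/0.136 = 3.89165/0.136

t ≈ 28.6 months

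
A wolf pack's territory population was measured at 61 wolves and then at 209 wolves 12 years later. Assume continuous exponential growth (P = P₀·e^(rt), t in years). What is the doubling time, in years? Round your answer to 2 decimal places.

doubling time ≈ 6.75 years

r = ln(209/61) / 12 = ln(3.42623) / 12 ≈ 0.102622 per year
doubling time = ln 2 / |r| = 0.69315 / 0.102622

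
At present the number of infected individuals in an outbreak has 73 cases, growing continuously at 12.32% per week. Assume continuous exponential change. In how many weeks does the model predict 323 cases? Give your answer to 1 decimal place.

t ≈ 12.1 weeks

323 = 73 · e^(0.1232·t)
t = ln(323/73) / 0.1232 = ln(4.42466) / 0.1232 = 1.48719 / 0.1232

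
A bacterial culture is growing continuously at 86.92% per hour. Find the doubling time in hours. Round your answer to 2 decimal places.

doubling time ≈ 0.80 hours

doubling time = ln(2) / |r| = 0.69315 / 0.8692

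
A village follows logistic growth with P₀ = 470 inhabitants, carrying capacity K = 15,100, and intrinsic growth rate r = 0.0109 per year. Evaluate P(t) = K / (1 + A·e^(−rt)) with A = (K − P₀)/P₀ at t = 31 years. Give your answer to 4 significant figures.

≈ 650.8 inhabitants

A = (15100 − 470)/470 = 31.12766
P(31) = 15100 / (1 + 31.12766·e^(−0.0109·31)) = 15100 / (1 + 31.12766·0.713267)
= 15100 / 23.20232 ≈ 650.8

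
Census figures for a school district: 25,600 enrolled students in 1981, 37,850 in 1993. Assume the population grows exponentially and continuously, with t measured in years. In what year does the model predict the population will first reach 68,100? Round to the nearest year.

r = ln(37850/25600) / 12 = 0.39104/12 ≈ 0.032587 per year
t = ln(68100/25600) / r = 0.97838/0.032587 ≈ 30.02 years after 1981

year 2011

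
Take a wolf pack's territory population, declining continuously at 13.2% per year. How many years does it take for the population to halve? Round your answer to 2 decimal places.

half-life = ln(2) / |r| = 0.69315 / 0.132

half-life ≈ 5.25 years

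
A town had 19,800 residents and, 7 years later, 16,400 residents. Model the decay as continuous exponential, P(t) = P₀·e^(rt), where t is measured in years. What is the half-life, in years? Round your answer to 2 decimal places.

half-life ≈ 25.75 years

r = ln(16400/19800) / 7 = ln(0.82828) / 7 ≈ -0.026914 per year
half-life = ln 2 / |r| = 0.69315 / 0.026914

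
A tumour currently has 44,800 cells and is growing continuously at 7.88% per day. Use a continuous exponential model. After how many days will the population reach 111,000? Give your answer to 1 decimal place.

t ≈ 11.5 days

111000 = 44800 · e^(0.0788·t)
t = ln(111000/44800) / 0.0788 = ln(2.47768) / 0.0788 = 0.90732 / 0.0788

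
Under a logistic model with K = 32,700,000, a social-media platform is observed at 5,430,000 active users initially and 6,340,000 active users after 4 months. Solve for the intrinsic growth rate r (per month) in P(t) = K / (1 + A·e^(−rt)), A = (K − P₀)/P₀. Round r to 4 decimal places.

A = (32700000 − 5430000)/5430000 = 5.0221
6340000 = 32700000/(1 + 5.0221·e^(−r·4)) → e^(−4r) = (5.15773 − 1)/5.0221 = 0.827887
r = −ln(0.827887)/4 = 0.18888/4

r ≈ 0.0472 per month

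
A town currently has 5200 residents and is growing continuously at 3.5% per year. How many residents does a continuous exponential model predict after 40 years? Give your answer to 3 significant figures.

≈ 21,100 residents

P(40) = 5200 · e^(0.035·40) = 5200 · e^(1.4)
= 5200 · 4.0552 ≈ 21087.04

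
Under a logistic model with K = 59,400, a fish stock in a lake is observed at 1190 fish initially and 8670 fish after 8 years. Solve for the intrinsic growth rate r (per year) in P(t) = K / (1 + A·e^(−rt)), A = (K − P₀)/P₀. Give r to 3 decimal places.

A = (59400 − 1190)/1190 = 48.91597
8670 = 59400/(1 + 48.91597·e^(−r·8)) → e^(−8r) = (6.85121 − 1)/48.91597 = 0.119618
r = −ln(0.119618)/8 = 2.12346/8

r ≈ 0.265 per year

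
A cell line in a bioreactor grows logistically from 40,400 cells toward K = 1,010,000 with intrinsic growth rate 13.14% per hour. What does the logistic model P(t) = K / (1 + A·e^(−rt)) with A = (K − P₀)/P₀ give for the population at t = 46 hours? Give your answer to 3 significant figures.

≈ 956,000 cells

A = (1010000 − 40400)/40400 = 24
P(46) = 1010000 / (1 + 24·e^(−0.1314·46)) = 1010000 / (1 + 24·0.002371)
= 1010000 / 1.05691 ≈ 955619.09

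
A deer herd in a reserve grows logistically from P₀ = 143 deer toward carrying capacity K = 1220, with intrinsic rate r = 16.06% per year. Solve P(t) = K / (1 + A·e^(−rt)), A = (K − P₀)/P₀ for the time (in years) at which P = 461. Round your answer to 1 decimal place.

t ≈ 9.5 years

A = (1220 − 143)/143 = 7.53147
461 = 1220/(1 + 7.53147·e^(−0.1606t)) → 1 + 7.53147·e^(−0.1606t) = 2.64642
e^(−0.1606t) = 0.218606 → t = ln(4.57445)/0.1606 = 1.52049/0.1606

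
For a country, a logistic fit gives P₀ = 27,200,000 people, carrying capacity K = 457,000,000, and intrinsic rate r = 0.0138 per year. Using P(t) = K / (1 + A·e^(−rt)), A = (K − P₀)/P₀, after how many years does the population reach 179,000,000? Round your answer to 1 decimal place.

t ≈ 168.1 years

A = (457000000 − 27200000)/27200000 = 15.80147
179000000 = 457000000/(1 + 15.80147·e^(−0.0138t)) → 1 + 15.80147·e^(−0.0138t) = 2.55307
e^(−0.0138t) = 0.098287 → t = ln(10.17433)/0.0138 = 2.31987/0.0138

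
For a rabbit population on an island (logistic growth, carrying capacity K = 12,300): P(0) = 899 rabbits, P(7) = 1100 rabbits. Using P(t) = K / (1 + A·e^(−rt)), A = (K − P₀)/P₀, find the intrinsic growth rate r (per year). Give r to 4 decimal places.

A = (12300 − 899)/899 = 12.68187
1100 = 12300/(1 + 12.68187·e^(−r·7)) → e^(−7r) = (11.18182 − 1)/12.68187 = 0.802864
r = −ln(0.802864)/7 = 0.21957/7

r ≈ 0.0314 per year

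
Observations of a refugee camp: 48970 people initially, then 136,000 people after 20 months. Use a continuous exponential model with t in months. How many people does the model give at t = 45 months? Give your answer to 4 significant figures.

r = ln(136000/48970) / 20 ≈ 0.051072 per month
P(45) = 48970 · e^(0.051072·45) = 48970 · 9.9568 ≈ 487584.53

≈ 487,600 people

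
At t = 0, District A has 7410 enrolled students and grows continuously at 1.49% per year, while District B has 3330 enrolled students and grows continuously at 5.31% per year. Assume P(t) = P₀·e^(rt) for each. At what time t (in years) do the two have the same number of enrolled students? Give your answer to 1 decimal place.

t ≈ 20.9 years

7410·e^(0.0149t) = 3330·e^(0.0531t)
7410/3330 = e^((0.0531 − 0.0149)t) → ln(2.22523) = 0.0382·t
t = 0.79986 / 0.0382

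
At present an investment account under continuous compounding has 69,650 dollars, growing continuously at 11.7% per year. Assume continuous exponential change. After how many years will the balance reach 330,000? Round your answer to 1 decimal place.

t ≈ 13.3 years

330000 = 69650 · e^(0.117·t)
t = ln(330000/69650) / 0.117 = ln(4.73798) / 0.117 = 1.55561 / 0.117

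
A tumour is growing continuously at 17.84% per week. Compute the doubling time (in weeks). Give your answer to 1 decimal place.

doubling time = ln(2) / |r| = 0.69315 / 0.1784

doubling time ≈ 3.9 weeks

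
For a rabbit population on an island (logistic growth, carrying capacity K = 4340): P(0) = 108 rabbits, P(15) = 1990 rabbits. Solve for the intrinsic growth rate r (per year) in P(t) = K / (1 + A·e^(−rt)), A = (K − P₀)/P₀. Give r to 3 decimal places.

A = (4340 − 108)/108 = 39.18519
1990 = 4340/(1 + 39.18519·e^(−r·15)) → e^(−15r) = (2.1809 − 1)/39.18519 = 0.030137
r = −ln(0.030137)/15 = 3.50202/15

r ≈ 0.233 per year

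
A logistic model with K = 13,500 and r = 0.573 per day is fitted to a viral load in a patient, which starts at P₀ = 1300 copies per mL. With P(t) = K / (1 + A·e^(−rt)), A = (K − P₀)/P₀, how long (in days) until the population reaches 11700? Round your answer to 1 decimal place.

t ≈ 7.2 days

A = (13500 − 1300)/1300 = 9.38462
11700 = 13500/(1 + 9.38462·e^(−0.573t)) → 1 + 9.38462·e^(−0.573t) = 1.15385
e^(−0.573t) = 0.016393 → t = ln(61)/0.573 = 4.11087/0.573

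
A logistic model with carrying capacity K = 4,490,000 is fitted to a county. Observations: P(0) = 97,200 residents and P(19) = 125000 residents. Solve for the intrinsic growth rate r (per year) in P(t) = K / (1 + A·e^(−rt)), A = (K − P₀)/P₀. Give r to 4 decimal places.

A = (4490000 − 97200)/97200 = 45.19342
125000 = 4490000/(1 + 45.19342·e^(−r·19)) → e^(−19r) = (35.92 − 1)/45.19342 = 0.772679
r = −ln(0.772679)/19 = 0.25789/19

r ≈ 0.0136 per year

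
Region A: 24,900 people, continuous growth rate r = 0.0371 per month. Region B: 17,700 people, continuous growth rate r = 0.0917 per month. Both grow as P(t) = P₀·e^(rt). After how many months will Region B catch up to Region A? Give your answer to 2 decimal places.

24900·e^(0.0371t) = 17700·e^(0.0917t)
24900/17700 = e^((0.0917 − 0.0371)t) → ln(1.40678) = 0.0546·t
t = 0.3413 / 0.0546

t ≈ 6.25 months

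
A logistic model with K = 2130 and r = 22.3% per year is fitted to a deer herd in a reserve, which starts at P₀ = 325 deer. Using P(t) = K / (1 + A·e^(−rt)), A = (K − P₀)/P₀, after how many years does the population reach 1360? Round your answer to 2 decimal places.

A = (2130 − 325)/325 = 5.55385
1360 = 2130/(1 + 5.55385·e^(−0.223t)) → 1 + 5.55385·e^(−0.223t) = 1.56618
e^(−0.223t) = 0.101943 → t = ln(9.80939)/0.223 = 2.28334/0.223

t ≈ 10.24 years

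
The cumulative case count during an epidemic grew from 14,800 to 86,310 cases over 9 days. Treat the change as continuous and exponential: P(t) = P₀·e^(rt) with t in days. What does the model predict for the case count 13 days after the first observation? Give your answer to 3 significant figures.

≈ 189,000 cases

r = ln(86310/14800) / 9 ≈ 0.195924 per day
P(13) = 14800 · e^(0.195924·13) = 14800 · 12.76894 ≈ 188980.24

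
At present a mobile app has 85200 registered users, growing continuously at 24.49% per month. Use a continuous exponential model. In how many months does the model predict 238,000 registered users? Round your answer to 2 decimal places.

t ≈ 4.19 months

238000 = 85200 · e^(0.2449·t)
t = ln(238000/85200) / 0.2449 = ln(2.79343) / 0.2449 = 1.02727 / 0.2449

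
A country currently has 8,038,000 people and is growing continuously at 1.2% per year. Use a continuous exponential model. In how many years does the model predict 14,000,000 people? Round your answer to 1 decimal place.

t ≈ 46.2 years

14000000 = 8038000 · e^(0.012·t)
t = ln(14000000/8038000) / 0.012 = ln(1.74173) / 0.012 = 0.55488 / 0.012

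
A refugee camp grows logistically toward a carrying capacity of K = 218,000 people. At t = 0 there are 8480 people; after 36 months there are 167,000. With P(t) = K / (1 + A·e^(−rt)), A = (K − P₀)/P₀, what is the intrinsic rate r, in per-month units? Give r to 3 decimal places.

r ≈ 0.122 per month

A = (218000 − 8480)/8480 = 24.70755
167000 = 218000/(1 + 24.70755·e^(−r·36)) → e^(−36r) = (1.30539 − 1)/24.70755 = 0.01236
r = −ln(0.01236)/36 = 4.39328/36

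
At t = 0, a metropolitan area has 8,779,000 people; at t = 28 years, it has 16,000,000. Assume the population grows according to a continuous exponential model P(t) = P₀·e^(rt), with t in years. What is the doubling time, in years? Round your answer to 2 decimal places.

doubling time ≈ 32.33 years

r = ln(16000000/8779000) / 28 = ln(1.82253) / 28 ≈ 0.021437 per year
doubling time = ln 2 / |r| = 0.69315 / 0.021437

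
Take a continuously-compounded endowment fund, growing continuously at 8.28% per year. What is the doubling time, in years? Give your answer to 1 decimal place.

doubling time ≈ 8.4 years

doubling time = ln(2) / |r| = 0.69315 / 0.0828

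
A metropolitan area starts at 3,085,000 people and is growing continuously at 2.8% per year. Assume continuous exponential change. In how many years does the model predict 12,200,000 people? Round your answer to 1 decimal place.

t ≈ 49.1 years

12200000 = 3085000 · e^(0.028·t)
t = ln(12200000/3085000) / 0.028 = ln(3.95462) / 0.028 = 1.37488 / 0.028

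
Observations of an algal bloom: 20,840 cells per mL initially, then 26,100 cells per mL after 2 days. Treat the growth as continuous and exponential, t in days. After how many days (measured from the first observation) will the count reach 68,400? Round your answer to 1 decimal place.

t ≈ 10.6 days

r = ln(26100/20840) / 2 ≈ 0.112531 per day
t = ln(68400/20840) / r = 1.1885 / 0.112531 ≈ 10.562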